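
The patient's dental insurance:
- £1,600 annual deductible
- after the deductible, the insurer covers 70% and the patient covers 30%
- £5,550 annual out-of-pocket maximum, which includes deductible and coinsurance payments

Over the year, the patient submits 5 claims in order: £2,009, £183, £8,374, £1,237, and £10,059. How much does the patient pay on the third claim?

Claim 1 (£2,009): deductible takes £1,600, £409 remains; patient's 30% is £122.70. Patient pays £1,722.70; OOP now £1,722.70.
Claim 2 (£183): 30% coinsurance on £183 = £54.90. Cost to patient: £54.90. OOP to date £1,777.60.
Claim 3 (£8,374): deductible met; 30% of £8,374 = £2,512.20. Cost to patient: £2,512.20. OOP to date £4,289.80.

£2,512.20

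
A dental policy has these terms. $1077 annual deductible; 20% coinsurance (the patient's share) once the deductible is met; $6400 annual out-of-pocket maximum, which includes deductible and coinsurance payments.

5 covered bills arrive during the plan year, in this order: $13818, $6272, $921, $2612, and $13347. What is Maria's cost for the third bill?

$184.20

#1 ($13818): $1077 to deductible, leaving $12741; coinsurance $12741 × 20% = $2548.20. Patient owes $3625.20 (running OOP $3625.20).
#2 ($6272): 20% coinsurance on $6272 = $1254.40. Cost to patient: $1254.40. OOP to date $4879.60.
#3 ($921): 20% coinsurance on $921 = $184.20. Patient pays $184.20; OOP now $5063.80.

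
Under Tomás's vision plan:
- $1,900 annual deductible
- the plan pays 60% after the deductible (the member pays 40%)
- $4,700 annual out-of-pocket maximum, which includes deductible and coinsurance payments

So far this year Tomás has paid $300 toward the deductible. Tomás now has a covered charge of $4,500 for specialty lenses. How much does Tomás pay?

$300 of the $1,900 deductible is already met, leaving $1,600.
That leaves $4,500 − $1,600 = $2,900 for coinsurance.
40% of $2,900 = $1,160 falls to the member.
That puts the member's cost at $1,600 + $1,160 = $2,760 before any cap.
Total out-of-pocket so far would be $300 + $2,760 = $3,060, below the $4,700 cap — no reduction.

$2,760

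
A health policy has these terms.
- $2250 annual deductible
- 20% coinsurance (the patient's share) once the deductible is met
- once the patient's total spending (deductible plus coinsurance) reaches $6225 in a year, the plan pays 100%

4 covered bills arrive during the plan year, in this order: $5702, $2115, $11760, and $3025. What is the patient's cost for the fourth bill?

Claim 1 ($5702): $2250 to deductible, leaving $3452; patient's 20% is $690.40. Patient owes $2940.40 (running OOP $2940.40).
Claim 2 ($2115): deductible already satisfied, so patient's share is 20% × $2115 = $423. Patient owes $423 (running OOP $3363.40).
Claim 3 ($11760): deductible already satisfied, so patient's share is 20% × $11760 = $2352. Patient pays $2352; OOP now $5715.40.
Claim 4 ($3025): 20% coinsurance on $3025 = $605. OOP would hit $6320.40 > $6225, so the cap limits the patient to $6225 − $5715.40 = $509.60.

$509.60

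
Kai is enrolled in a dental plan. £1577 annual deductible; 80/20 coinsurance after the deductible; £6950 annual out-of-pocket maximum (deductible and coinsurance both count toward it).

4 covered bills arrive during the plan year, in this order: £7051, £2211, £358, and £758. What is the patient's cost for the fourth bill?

Claim 1 — £7051: £1577 to deductible, leaving £5474; coinsurance £5474 × 20% = £1094.80. Patient owes £2671.80 (running OOP £2671.80).
Claim 2 — £2211: deductible already satisfied, so patient's share is 20% × £2211 = £442.20. Cost to patient: £442.20. OOP to date £3114.
Claim 3 — £358: 20% coinsurance on £358 = £71.60. Cost to patient: £71.60. OOP to date £3185.60.
Claim 4 — £758: deductible already satisfied, so patient's share is 20% × £758 = £151.60. Cost to patient: £151.60. OOP to date £3337.20.

£151.60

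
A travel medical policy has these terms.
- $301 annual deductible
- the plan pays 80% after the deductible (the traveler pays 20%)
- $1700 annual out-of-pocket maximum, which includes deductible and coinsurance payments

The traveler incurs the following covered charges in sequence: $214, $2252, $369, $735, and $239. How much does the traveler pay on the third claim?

Claim 1 ($214): all of it applies to the deductible. Traveler pays $214; OOP now $214.
Claim 2 ($2252): $87 to deductible, leaving $2165; coinsurance $2165 × 20% = $433. Traveler pays $520; OOP now $734.
Claim 3 ($369): 20% coinsurance on $369 = $73.80. Traveler pays $73.80; OOP now $807.80.

$73.80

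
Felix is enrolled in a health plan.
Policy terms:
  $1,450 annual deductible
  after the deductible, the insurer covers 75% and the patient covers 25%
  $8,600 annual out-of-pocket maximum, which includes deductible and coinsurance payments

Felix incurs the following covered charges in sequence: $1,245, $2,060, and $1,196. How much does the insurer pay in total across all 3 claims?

$2,288.25

Claim 1 — $1,245: fully absorbed by the deductible. Patient pays $1,245; OOP now $1,245. Plan pays $1,245 − $1,245 = $0.
Claim 2 — $2,060: deductible takes $205, $1,855 remains; 25% of $1,855 = $463.75. Patient owes $668.75 (running OOP $1,913.75). Plan pays $2,060 − $668.75 = $1,391.25.
Claim 3 — $1,196: deductible met; 25% of $1,196 = $299. Patient owes $299 (running OOP $2,212.75). Insurer: $1,196 − $299 = $897.
Insurer total = bills − patient's total = $4,501 − $2,212.75 = $2,288.25.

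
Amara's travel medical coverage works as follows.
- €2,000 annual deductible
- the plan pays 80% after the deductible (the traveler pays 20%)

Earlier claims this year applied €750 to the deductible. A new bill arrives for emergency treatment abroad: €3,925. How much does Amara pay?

Deductible still to meet: €2,000 − €750 = €1,250.
After the €1,250 deductible portion, €3,925 − €1,250 = €2,675 is subject to coinsurance.
20% of €2,675 = €535 falls to the traveler.
So the traveler owes €1,250 + €535 = €1,785.

€1,785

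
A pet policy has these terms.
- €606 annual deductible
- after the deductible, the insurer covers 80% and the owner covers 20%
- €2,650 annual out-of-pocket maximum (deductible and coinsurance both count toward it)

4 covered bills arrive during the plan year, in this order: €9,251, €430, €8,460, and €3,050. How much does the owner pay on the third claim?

€229

Claim 1 (€9,251): €606 to deductible, leaving €8,645; coinsurance €8,645 × 20% = €1,729. Owner owes €2,335 (running OOP €2,335).
Claim 2 (€430): deductible met; 20% of €430 = €86. Owner owes €86 (running OOP €2,421).
Claim 3 (€8,460): deductible already satisfied, so owner's share is 20% × €8,460 = €1,692. Adding that to €2,421 gives €4,113, past the €2,650 cap; owner pays only €2,650 − €2,421 = €229.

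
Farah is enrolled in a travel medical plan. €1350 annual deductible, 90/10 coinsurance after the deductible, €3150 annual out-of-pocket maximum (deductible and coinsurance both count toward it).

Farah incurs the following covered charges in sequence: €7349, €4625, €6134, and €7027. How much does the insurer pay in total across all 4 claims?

€21985

Claim 1 (€7349): €1350 finishes the deductible; €5999 goes to coinsurance; 10% of €5999 = €599.90. Cost to traveler: €1949.90. OOP to date €1949.90. Plan pays €7349 − €1949.90 = €5399.10.
Claim 2 (€4625): deductible already satisfied, so traveler's share is 10% × €4625 = €462.50. Traveler pays €462.50; OOP now €2412.40. Plan pays €4625 − €462.50 = €4162.50.
Claim 3 (€6134): deductible met; 10% of €6134 = €613.40. Traveler owes €613.40 (running OOP €3025.80). Plan pays €6134 − €613.40 = €5520.60.
Claim 4 (€7027): 10% coinsurance on €7027 = €702.70. OOP would hit €3728.50 > €3150, so the cap limits the traveler to €3150 − €3025.80 = €124.20. Plan pays €7027 − €124.20 = €6902.80.
Insurer total: €5399.10 + €4162.50 + €5520.60 + €6902.80 = €21985.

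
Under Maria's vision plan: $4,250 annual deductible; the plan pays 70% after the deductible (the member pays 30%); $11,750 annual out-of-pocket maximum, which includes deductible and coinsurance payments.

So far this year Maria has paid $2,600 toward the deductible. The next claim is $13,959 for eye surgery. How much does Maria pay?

$5,342.70

$2,600 of the $4,250 deductible is already met, leaving $1,650.
That leaves $13,959 − $1,650 = $12,309 for coinsurance.
Coinsurance: $12,309 × 30% = $3,692.70.
Member responsibility before any cap: $1,650 + $3,692.70 = $5,342.70.
Total out-of-pocket so far would be $2,600 + $5,342.70 = $7,942.70, below the $11,750 cap — no reduction.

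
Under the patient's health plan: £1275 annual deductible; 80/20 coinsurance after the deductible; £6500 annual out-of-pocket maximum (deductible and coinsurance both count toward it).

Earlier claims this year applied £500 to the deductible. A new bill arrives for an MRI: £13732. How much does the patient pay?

Deductible still to meet: £1275 − £500 = £775.
That leaves £13732 − £775 = £12957 for coinsurance.
20% of £12957 = £2591.40 falls to the patient.
So the patient owes £775 + £2591.40 = £3366.40 before any cap.
Cumulative spending £500 + £3366.40 = £3866.40 stays under the £6500 maximum.

£3366.40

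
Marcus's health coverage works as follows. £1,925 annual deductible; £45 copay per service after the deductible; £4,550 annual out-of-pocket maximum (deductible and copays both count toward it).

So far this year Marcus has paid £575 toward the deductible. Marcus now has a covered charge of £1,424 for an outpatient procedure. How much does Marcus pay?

Remaining deductible: £1,925 − £575 = £1,350.
That leaves £1,424 − £1,350 = £74 for the copay.
Copay on this service: £45.
That puts the patient's cost at £1,350 + £45 = £1,395 before any cap.
Total out-of-pocket so far would be £575 + £1,395 = £1,970, below the £4,550 cap — no reduction.

£1,395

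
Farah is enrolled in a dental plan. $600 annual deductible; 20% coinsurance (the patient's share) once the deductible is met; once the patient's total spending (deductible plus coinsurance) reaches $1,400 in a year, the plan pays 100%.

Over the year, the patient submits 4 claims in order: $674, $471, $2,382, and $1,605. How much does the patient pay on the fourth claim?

Claim 1 ($674): $600 finishes the deductible; $74 goes to coinsurance; 20% of $74 = $14.80. Patient owes $614.80 (running OOP $614.80).
Claim 2 ($471): deductible met; 20% of $471 = $94.20. Patient owes $94.20 (running OOP $709).
Claim 3 ($2,382): deductible met; 20% of $2,382 = $476.40. Cost to patient: $476.40. OOP to date $1,185.40.
Claim 4 ($1,605): 20% coinsurance on $1,605 = $321. OOP would hit $1,506.40 > $1,400, so the cap limits the patient to $1,400 − $1,185.40 = $214.60.

$214.60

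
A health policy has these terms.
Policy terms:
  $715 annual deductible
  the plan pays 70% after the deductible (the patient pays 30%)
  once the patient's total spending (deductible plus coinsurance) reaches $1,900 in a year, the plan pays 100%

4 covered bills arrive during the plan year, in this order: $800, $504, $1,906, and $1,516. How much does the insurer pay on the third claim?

$1,334.20

#1 ($800): $715 to deductible, leaving $85; coinsurance $85 × 30% = $25.50. Patient pays $740.50; OOP now $740.50. Plan pays $800 − $740.50 = $59.50.
#2 ($504): deductible already satisfied, so patient's share is 30% × $504 = $151.20. Cost to patient: $151.20. OOP to date $891.70. Plan pays $504 − $151.20 = $352.80.
#3 ($1,906): deductible met; 30% of $1,906 = $571.80. Patient pays $571.80; OOP now $1,463.50. Plan pays $1,906 − $571.80 = $1,334.20.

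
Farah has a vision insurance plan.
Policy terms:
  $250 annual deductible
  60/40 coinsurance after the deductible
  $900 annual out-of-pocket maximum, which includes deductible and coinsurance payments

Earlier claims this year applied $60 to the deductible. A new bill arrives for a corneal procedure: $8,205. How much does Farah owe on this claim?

$60 of the $250 deductible is already met, leaving $190.
After the $190 deductible portion, $8,205 − $190 = $8,015 is subject to coinsurance.
Member's 40% share of $8,015 is $3,206.
Member responsibility before any cap: $190 + $3,206 = $3,396.
Adding $3,396 to the $60 already spent would give $3,456, which exceeds the $900 cap; the member pays just $900 − $60 = $840.

$840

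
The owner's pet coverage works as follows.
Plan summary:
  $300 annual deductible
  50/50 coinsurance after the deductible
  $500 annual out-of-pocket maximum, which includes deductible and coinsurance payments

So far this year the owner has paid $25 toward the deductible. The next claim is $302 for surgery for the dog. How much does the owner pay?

$25 of the $300 deductible is already met, leaving $275.
That leaves $302 − $275 = $27 for coinsurance.
Owner's 50% share of $27 is $13.50.
So the owner owes $275 + $13.50 = $288.50 before any cap.
Total out-of-pocket so far would be $25 + $288.50 = $313.50, below the $500 cap — no reduction.

$288.50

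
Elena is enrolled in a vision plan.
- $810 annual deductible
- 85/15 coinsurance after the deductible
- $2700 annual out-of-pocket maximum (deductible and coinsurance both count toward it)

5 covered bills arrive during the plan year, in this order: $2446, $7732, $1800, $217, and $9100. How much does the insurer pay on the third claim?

Claim 1 ($2446): $810 to deductible, leaving $1636; 15% of $1636 = $245.40. Member owes $1055.40 (running OOP $1055.40). Plan pays $2446 − $1055.40 = $1390.60.
Claim 2 ($7732): deductible met; 15% of $7732 = $1159.80. Cost to member: $1159.80. OOP to date $2215.20. Plan pays $7732 − $1159.80 = $6572.20.
Claim 3 ($1800): 15% coinsurance on $1800 = $270. Cost to member: $270. OOP to date $2485.20. Plan pays $1800 − $270 = $1530.

$1530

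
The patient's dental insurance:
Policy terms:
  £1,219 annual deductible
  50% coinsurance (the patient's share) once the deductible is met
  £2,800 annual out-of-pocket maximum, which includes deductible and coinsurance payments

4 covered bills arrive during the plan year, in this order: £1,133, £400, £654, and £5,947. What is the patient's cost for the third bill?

Claim 1 — £1,133: all of it applies to the deductible. Patient pays £1,133; OOP now £1,133.
Claim 2 — £400: deductible takes £86, £314 remains; coinsurance £314 × 50% = £157. Patient owes £243 (running OOP £1,376).
Claim 3 — £654: 50% coinsurance on £654 = £327. Patient pays £327; OOP now £1,703.

£327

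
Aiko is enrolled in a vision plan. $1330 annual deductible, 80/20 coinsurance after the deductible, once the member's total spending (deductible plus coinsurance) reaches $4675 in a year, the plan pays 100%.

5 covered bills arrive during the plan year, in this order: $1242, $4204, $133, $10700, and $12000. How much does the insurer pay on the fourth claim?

$8560

Bill 1, $1242: entire amount goes to the deductible. Member owes $1242 (running OOP $1242). Plan pays $1242 − $1242 = $0.
Bill 2, $4204: deductible takes $88, $4116 remains; coinsurance $4116 × 20% = $823.20. Member owes $911.20 (running OOP $2153.20). Insurer: $4204 − $911.20 = $3292.80.
Bill 3, $133: deductible met; 20% of $133 = $26.60. Member owes $26.60 (running OOP $2179.80). Plan pays $133 − $26.60 = $106.40.
Bill 4, $10700: 20% coinsurance on $10700 = $2140. Member pays $2140; OOP now $4319.80. Plan pays $10700 − $2140 = $8560.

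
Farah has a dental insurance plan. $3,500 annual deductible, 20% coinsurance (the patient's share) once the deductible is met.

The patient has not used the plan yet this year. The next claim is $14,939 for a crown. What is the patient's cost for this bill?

The full $3,500 deductible is still open; $3,500 of this bill applies to it.
That leaves $14,939 − $3,500 = $11,439 for coinsurance.
Coinsurance: $11,439 × 20% = $2,287.80.
So the patient owes $3,500 + $2,287.80 = $5,787.80.

$5,787.80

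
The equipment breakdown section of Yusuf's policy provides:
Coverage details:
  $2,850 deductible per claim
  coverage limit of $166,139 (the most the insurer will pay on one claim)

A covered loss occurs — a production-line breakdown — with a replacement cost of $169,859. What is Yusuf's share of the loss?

$3,720

After the deductible, $169,859 − $2,850 = $167,009 remains.
The $166,139 per-incident cap binds; insurer pays $166,139.
The business owner bears the rest of the original loss: $169,859 − $166,139 = $3,720.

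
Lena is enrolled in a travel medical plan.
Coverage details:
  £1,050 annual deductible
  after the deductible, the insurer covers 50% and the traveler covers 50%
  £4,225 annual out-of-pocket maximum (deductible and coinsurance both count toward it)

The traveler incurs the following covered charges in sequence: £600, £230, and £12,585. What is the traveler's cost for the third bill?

Claim 1 — £600: entire amount goes to the deductible. Traveler pays £600; OOP now £600.
Claim 2 — £230: all of it applies to the deductible. Traveler owes £230 (running OOP £830).
Claim 3 — £12,585: £220 finishes the deductible; £12,365 goes to coinsurance; traveler's 50% is £6,182.50. Deductible plus coinsurance: £220 + £6,182.50 = £6,402.50. OOP would hit £7,232.50 > £4,225, so the cap limits the traveler to £4,225 − £830 = £3,395.

£3,395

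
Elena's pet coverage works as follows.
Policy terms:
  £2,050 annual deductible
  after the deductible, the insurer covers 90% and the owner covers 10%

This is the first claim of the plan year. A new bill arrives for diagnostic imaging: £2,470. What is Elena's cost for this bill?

The full £2,050 deductible is still open; £2,050 of this bill applies to it.
The remaining £420 (= £2,470 − £2,050) moves to coinsurance.
Owner's 10% share of £420 is £42.
Owner responsibility: £2,050 + £42 = £2,092.

£2,092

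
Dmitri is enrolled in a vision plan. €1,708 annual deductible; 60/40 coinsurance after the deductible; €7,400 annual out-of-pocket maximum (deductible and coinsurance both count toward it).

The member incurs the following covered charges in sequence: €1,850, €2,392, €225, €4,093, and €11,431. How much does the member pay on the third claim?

Bill 1, €1,850: €1,708 finishes the deductible; €142 goes to coinsurance; coinsurance €142 × 40% = €56.80. Cost to member: €1,764.80. OOP to date €1,764.80.
Bill 2, €2,392: deductible already satisfied, so member's share is 40% × €2,392 = €956.80. Member owes €956.80 (running OOP €2,721.60).
Bill 3, €225: deductible already satisfied, so member's share is 40% × €225 = €90. Member owes €90 (running OOP €2,811.60).

€90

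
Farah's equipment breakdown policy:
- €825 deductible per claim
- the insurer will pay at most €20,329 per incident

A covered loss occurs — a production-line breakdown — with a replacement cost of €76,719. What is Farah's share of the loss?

€56,390

After the deductible, €76,719 − €825 = €75,894 remains.
The €20,329 per-incident cap binds; insurer pays €20,329.
Out of pocket: €76,719 − €20,329 = €56,390.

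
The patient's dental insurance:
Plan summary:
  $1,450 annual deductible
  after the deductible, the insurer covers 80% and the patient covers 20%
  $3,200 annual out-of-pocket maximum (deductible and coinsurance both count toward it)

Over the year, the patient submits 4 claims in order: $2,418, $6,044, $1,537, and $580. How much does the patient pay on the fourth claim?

Claim 1 ($2,418): $1,450 to deductible, leaving $968; patient's 20% is $193.60. Cost to patient: $1,643.60. OOP to date $1,643.60.
Claim 2 ($6,044): deductible already satisfied, so patient's share is 20% × $6,044 = $1,208.80. Cost to patient: $1,208.80. OOP to date $2,852.40.
Claim 3 ($1,537): 20% coinsurance on $1,537 = $307.40. Cost to patient: $307.40. OOP to date $3,159.80.
Claim 4 ($580): deductible already satisfied, so patient's share is 20% × $580 = $116. OOP would hit $3,275.80 > $3,200, so the cap limits the patient to $3,200 − $3,159.80 = $40.20.

$40.20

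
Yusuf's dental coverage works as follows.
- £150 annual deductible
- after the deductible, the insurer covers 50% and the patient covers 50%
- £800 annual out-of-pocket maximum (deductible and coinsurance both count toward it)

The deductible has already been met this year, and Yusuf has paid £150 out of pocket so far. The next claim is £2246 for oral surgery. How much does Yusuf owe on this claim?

£650

The deductible is already satisfied, so the full bill goes to coinsurance.
50% of £2246 = £1123 falls to the patient.
That would bring total out-of-pocket to £1273, past the £800 cap. The patient is capped at £800 − £150 = £650 on this claim.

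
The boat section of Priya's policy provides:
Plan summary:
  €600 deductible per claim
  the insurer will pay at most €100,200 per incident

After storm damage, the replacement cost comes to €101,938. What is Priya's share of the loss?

€1,738

Less the €600 deductible: €101,938 − €600 = €101,338.
The €100,200 per-incident cap binds; insurer pays €100,200.
Owner's share is the uncovered remainder: €101,938 − €100,200 = €1,738.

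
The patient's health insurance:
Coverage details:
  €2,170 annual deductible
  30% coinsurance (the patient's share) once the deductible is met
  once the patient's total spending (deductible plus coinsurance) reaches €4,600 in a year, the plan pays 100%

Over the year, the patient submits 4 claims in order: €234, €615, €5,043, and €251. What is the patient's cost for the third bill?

#1 (€234): entire amount goes to the deductible. Cost to patient: €234. OOP to date €234.
#2 (€615): entire amount goes to the deductible. Cost to patient: €615. OOP to date €849.
#3 (€5,043): €1,321 to deductible, leaving €3,722; coinsurance €3,722 × 30% = €1,116.60. Cost to patient: €2,437.60. OOP to date €3,286.60.

€2,437.60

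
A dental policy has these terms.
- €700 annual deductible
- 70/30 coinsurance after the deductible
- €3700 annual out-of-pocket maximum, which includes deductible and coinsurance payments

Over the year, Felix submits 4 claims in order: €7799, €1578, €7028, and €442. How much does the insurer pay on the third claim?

Bill 1, €7799: deductible takes €700, €7099 remains; 30% of €7099 = €2129.70. Patient pays €2829.70; OOP now €2829.70. Plan pays €7799 − €2829.70 = €4969.30.
Bill 2, €1578: deductible met; 30% of €1578 = €473.40. Patient owes €473.40 (running OOP €3303.10). Insurer: €1578 − €473.40 = €1104.60.
Bill 3, €7028: deductible already satisfied, so patient's share is 30% × €7028 = €2108.40. OOP would hit €5411.50 > €3700, so the cap limits the patient to €3700 − €3303.10 = €396.90. Plan pays €7028 − €396.90 = €6631.10.

€6631.10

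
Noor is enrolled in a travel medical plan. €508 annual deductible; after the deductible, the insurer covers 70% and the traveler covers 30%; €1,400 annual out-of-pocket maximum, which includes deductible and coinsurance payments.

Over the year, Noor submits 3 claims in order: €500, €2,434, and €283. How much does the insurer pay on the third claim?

€198.10

Claim 1 — €500: entire amount goes to the deductible. Cost to traveler: €500. OOP to date €500. Plan pays €500 − €500 = €0.
Claim 2 — €2,434: deductible takes €8, €2,426 remains; traveler's 30% is €727.80. Cost to traveler: €735.80. OOP to date €1,235.80. Insurer: €2,434 − €735.80 = €1,698.20.
Claim 3 — €283: deductible already satisfied, so traveler's share is 30% × €283 = €84.90. Cost to traveler: €84.90. OOP to date €1,320.70. Plan pays €283 − €84.90 = €198.10.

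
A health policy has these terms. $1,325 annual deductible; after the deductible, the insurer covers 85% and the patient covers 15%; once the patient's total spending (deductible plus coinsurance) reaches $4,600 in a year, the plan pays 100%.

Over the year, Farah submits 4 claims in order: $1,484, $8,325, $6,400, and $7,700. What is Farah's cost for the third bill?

$960

Claim 1 — $1,484: deductible takes $1,325, $159 remains; 15% of $159 = $23.85. Patient pays $1,348.85; OOP now $1,348.85.
Claim 2 — $8,325: 15% coinsurance on $8,325 = $1,248.75. Patient pays $1,248.75; OOP now $2,597.60.
Claim 3 — $6,400: deductible met; 15% of $6,400 = $960. Patient pays $960; OOP now $3,557.60.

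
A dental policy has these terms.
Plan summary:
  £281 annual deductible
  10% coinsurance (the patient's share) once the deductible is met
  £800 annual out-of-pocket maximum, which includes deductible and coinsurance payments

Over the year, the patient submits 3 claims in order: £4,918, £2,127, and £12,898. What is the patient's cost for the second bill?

£55.30

#1 (£4,918): £281 to deductible, leaving £4,637; patient's 10% is £463.70. Cost to patient: £744.70. OOP to date £744.70.
#2 (£2,127): deductible met; 10% of £2,127 = £212.70. OOP would hit £957.40 > £800, so the cap limits the patient to £800 − £744.70 = £55.30.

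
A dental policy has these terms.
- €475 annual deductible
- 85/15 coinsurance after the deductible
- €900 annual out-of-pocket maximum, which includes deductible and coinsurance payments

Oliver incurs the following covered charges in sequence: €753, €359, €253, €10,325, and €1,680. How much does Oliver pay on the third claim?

€37.95

Claim 1 (€753): €475 to deductible, leaving €278; coinsurance €278 × 15% = €41.70. Patient owes €516.70 (running OOP €516.70).
Claim 2 (€359): deductible already satisfied, so patient's share is 15% × €359 = €53.85. Cost to patient: €53.85. OOP to date €570.55.
Claim 3 (€253): 15% coinsurance on €253 = €37.95. Cost to patient: €37.95. OOP to date €608.50.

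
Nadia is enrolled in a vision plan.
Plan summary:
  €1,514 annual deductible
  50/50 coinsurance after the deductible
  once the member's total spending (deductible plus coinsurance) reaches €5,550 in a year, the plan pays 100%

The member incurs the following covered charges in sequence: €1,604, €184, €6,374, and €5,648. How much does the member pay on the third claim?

€3,187

Claim 1 — €1,604: €1,514 to deductible, leaving €90; member's 50% is €45. Member owes €1,559 (running OOP €1,559).
Claim 2 — €184: deductible already satisfied, so member's share is 50% × €184 = €92. Cost to member: €92. OOP to date €1,651.
Claim 3 — €6,374: deductible met; 50% of €6,374 = €3,187. Member pays €3,187; OOP now €4,838.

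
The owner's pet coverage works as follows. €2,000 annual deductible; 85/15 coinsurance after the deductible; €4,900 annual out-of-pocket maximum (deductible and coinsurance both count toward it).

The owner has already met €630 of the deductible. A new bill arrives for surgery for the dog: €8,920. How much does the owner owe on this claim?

€2,502.50

Deductible still to meet: €2,000 − €630 = €1,370.
The remaining €7,550 (= €8,920 − €1,370) moves to coinsurance.
15% of €7,550 = €1,132.50 falls to the owner.
That puts the owner's cost at €1,370 + €1,132.50 = €2,502.50 before any cap.
Total out-of-pocket so far would be €630 + €2,502.50 = €3,132.50, below the €4,900 cap — no reduction.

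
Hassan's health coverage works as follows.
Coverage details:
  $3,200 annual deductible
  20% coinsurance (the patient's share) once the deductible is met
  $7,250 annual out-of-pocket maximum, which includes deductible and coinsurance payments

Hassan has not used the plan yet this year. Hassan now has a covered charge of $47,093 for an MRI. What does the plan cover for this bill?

Nothing has been paid toward the $3,200 deductible, so the first $3,200 of this charge is applied there.
That leaves $47,093 − $3,200 = $43,893 for coinsurance.
Patient's 20% share of $43,893 is $8,778.60.
Patient responsibility before any cap: $3,200 + $8,778.60 = $11,978.60.
Adding $11,978.60 to the $0 already spent would give $11,978.60, which exceeds the $7,250 cap; the patient pays just $7,250 − $0 = $7,250.
Insurer pays the balance: $47,093 − $7,250 = $39,843.

$39,843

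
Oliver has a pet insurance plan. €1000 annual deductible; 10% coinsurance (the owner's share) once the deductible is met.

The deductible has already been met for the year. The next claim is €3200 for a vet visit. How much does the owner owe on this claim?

With the deductible met, the entire €3200 is subject to coinsurance.
Coinsurance: €3200 × 10% = €320.

€320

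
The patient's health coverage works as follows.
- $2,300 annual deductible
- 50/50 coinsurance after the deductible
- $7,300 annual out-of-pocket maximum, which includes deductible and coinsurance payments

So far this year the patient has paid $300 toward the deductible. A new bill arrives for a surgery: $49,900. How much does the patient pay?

Remaining deductible: $2,300 − $300 = $2,000.
That leaves $49,900 − $2,000 = $47,900 for coinsurance.
50% of $47,900 = $23,950 falls to the patient.
That puts the patient's cost at $2,000 + $23,950 = $25,950 before any cap.
That would bring total out-of-pocket to $26,250, past the $7,300 cap. The patient is capped at $7,300 − $300 = $7,000 on this claim.

$7,000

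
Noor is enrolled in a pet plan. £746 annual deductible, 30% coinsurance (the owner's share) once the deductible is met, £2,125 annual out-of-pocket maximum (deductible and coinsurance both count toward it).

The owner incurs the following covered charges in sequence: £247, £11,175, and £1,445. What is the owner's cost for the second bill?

£1,878

Bill 1, £247: all of it applies to the deductible. Cost to owner: £247. OOP to date £247.
Bill 2, £11,175: £499 finishes the deductible; £10,676 goes to coinsurance; coinsurance £10,676 × 30% = £3,202.80. Together that's £499 + £3,202.80 = £3,701.80. That would push OOP to £3,948.80, over the £2,125 cap, so owner pays £2,125 − £247 = £1,878.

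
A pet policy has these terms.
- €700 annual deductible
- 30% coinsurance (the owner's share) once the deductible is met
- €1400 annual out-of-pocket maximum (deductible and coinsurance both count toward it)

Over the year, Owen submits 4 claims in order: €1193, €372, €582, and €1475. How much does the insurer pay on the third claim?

Bill 1, €1193: €700 to deductible, leaving €493; coinsurance €493 × 30% = €147.90. Owner owes €847.90 (running OOP €847.90). Insurer: €1193 − €847.90 = €345.10.
Bill 2, €372: 30% coinsurance on €372 = €111.60. Owner pays €111.60; OOP now €959.50. Insurer: €372 − €111.60 = €260.40.
Bill 3, €582: deductible already satisfied, so owner's share is 30% × €582 = €174.60. Owner pays €174.60; OOP now €1134.10. Insurer: €582 − €174.60 = €407.40.

€407.40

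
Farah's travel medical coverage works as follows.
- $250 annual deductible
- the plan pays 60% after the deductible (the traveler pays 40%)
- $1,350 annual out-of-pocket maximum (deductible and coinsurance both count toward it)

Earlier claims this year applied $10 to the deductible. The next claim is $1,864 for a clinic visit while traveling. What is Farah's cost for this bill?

Remaining deductible: $250 − $10 = $240.
After the $240 deductible portion, $1,864 − $240 = $1,624 is subject to coinsurance.
40% of $1,624 = $649.60 falls to the traveler.
Traveler responsibility before any cap: $240 + $649.60 = $889.60.
Total out-of-pocket so far would be $10 + $889.60 = $899.60, below the $1,350 cap — no reduction.

$889.60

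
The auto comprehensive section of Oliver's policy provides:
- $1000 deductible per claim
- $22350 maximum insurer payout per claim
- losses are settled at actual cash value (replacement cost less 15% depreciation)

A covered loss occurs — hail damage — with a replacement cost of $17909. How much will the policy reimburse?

Actual cash value after 15% depreciation: $17909 × 85% = $15222.65.
After the deductible, $15222.65 − $1000 = $14222.65 remains.
$14222.65 is within the $22350 limit, so the insurer pays $14222.65.

$14222.65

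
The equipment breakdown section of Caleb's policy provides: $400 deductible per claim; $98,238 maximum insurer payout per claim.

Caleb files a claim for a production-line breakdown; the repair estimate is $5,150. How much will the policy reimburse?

Subtract the deductible: $5,150 − $400 = $4,750.
$4,750 ≤ $98,238, so the limit doesn't bind; insurer pays $4,750.

$4,750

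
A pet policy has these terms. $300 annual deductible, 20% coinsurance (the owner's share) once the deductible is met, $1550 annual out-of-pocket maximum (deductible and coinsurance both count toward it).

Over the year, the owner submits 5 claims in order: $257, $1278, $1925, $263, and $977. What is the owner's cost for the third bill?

Bill 1, $257: all of it applies to the deductible. Cost to owner: $257. OOP to date $257.
Bill 2, $1278: deductible takes $43, $1235 remains; owner's 20% is $247. Owner owes $290 (running OOP $547).
Bill 3, $1925: deductible met; 20% of $1925 = $385. Cost to owner: $385. OOP to date $932.

$385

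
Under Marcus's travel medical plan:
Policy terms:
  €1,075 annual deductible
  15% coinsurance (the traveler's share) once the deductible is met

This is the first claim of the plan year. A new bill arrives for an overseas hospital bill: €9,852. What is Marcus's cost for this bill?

Deductible not yet touched, so the first €1,075 of the bill goes to the deductible.
The remaining €8,777 (= €9,852 − €1,075) moves to coinsurance.
Coinsurance: €8,777 × 15% = €1,316.55.
That puts the traveler's cost at €1,075 + €1,316.55 = €2,391.55.

€2,391.55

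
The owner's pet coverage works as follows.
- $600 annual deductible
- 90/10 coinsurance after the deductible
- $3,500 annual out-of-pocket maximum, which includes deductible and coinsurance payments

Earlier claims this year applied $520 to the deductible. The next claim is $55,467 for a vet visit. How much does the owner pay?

$2,980

Remaining deductible: $600 − $520 = $80.
That leaves $55,467 − $80 = $55,387 for coinsurance.
Owner's 10% share of $55,387 is $5,538.70.
Owner responsibility before any cap: $80 + $5,538.70 = $5,618.70.
Year-to-date out-of-pocket would reach $520 + $5,618.70 = $6,138.70, above the $3,500 maximum, so the owner pays only $3,500 − $520 = $2,980.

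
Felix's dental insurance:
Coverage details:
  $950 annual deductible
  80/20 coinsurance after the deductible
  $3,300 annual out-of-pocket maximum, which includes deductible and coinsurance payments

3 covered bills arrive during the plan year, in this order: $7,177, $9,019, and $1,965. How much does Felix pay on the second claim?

Bill 1, $7,177: $950 finishes the deductible; $6,227 goes to coinsurance; patient's 20% is $1,245.40. Patient owes $2,195.40 (running OOP $2,195.40).
Bill 2, $9,019: deductible met; 20% of $9,019 = $1,803.80. Adding that to $2,195.40 gives $3,999.20, past the $3,300 cap; patient pays only $3,300 − $2,195.40 = $1,104.60.

$1,104.60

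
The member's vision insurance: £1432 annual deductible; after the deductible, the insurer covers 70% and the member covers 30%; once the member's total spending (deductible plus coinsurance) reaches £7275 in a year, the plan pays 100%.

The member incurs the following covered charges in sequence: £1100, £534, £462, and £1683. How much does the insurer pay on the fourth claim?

£1178.10

Claim 1 (£1100): all of it applies to the deductible. Member owes £1100 (running OOP £1100). Insurer: £1100 − £1100 = £0.
Claim 2 (£534): deductible takes £332, £202 remains; coinsurance £202 × 30% = £60.60. Member pays £392.60; OOP now £1492.60. Plan pays £534 − £392.60 = £141.40.
Claim 3 (£462): deductible already satisfied, so member's share is 30% × £462 = £138.60. Cost to member: £138.60. OOP to date £1631.20. Plan pays £462 − £138.60 = £323.40.
Claim 4 (£1683): 30% coinsurance on £1683 = £504.90. Member pays £504.90; OOP now £2136.10. Plan pays £1683 − £504.90 = £1178.10.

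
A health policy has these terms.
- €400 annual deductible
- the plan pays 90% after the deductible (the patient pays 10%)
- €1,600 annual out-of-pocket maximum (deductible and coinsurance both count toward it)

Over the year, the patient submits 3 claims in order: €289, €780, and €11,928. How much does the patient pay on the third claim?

Bill 1, €289: fully absorbed by the deductible. Cost to patient: €289. OOP to date €289.
Bill 2, €780: €111 to deductible, leaving €669; coinsurance €669 × 10% = €66.90. Cost to patient: €177.90. OOP to date €466.90.
Bill 3, €11,928: deductible met; 10% of €11,928 = €1,192.80. Adding that to €466.90 gives €1,659.70, past the €1,600 cap; patient pays only €1,600 − €466.90 = €1,133.10.

€1,133.10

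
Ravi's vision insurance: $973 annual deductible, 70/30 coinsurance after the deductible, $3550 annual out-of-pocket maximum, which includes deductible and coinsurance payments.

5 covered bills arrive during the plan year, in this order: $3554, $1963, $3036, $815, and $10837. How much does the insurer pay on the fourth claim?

$570.50

Claim 1 ($3554): deductible takes $973, $2581 remains; coinsurance $2581 × 30% = $774.30. Member owes $1747.30 (running OOP $1747.30). Plan pays $3554 − $1747.30 = $1806.70.
Claim 2 ($1963): 30% coinsurance on $1963 = $588.90. Member owes $588.90 (running OOP $2336.20). Insurer: $1963 − $588.90 = $1374.10.
Claim 3 ($3036): deductible already satisfied, so member's share is 30% × $3036 = $910.80. Member pays $910.80; OOP now $3247. Plan pays $3036 − $910.80 = $2125.20.
Claim 4 ($815): deductible already satisfied, so member's share is 30% × $815 = $244.50. Member owes $244.50 (running OOP $3491.50). Insurer: $815 − $244.50 = $570.50.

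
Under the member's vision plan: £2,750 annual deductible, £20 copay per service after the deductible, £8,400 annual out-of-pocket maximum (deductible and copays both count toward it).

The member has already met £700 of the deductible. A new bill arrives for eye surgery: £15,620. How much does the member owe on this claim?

£2,070

Deductible still to meet: £2,750 − £700 = £2,050.
That leaves £15,620 − £2,050 = £13,570 for the copay.
Copay on this service: £20.
That puts the member's cost at £2,050 + £20 = £2,070 before any cap.
Total out-of-pocket so far would be £700 + £2,070 = £2,770, below the £8,400 cap — no reduction.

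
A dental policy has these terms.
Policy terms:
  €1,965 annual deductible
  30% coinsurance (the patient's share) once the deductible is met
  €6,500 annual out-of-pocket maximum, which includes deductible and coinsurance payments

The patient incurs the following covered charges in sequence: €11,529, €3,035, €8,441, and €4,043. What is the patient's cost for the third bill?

#1 (€11,529): €1,965 finishes the deductible; €9,564 goes to coinsurance; coinsurance €9,564 × 30% = €2,869.20. Cost to patient: €4,834.20. OOP to date €4,834.20.
#2 (€3,035): 30% coinsurance on €3,035 = €910.50. Patient owes €910.50 (running OOP €5,744.70).
#3 (€8,441): deductible already satisfied, so patient's share is 30% × €8,441 = €2,532.30. That would push OOP to €8,277, over the €6,500 cap, so patient pays €6,500 − €5,744.70 = €755.30.

€755.30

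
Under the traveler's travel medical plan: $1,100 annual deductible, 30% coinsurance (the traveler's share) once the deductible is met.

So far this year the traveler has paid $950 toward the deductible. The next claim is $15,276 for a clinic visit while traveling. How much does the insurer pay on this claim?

$10,588.20

$950 of the $1,100 deductible is already met, leaving $150.
The remaining $15,126 (= $15,276 − $150) moves to coinsurance.
Coinsurance: $15,126 × 30% = $4,537.80.
Traveler responsibility: $150 + $4,537.80 = $4,687.80.
Insurer pays the balance: $15,276 − $4,687.80 = $10,588.20.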